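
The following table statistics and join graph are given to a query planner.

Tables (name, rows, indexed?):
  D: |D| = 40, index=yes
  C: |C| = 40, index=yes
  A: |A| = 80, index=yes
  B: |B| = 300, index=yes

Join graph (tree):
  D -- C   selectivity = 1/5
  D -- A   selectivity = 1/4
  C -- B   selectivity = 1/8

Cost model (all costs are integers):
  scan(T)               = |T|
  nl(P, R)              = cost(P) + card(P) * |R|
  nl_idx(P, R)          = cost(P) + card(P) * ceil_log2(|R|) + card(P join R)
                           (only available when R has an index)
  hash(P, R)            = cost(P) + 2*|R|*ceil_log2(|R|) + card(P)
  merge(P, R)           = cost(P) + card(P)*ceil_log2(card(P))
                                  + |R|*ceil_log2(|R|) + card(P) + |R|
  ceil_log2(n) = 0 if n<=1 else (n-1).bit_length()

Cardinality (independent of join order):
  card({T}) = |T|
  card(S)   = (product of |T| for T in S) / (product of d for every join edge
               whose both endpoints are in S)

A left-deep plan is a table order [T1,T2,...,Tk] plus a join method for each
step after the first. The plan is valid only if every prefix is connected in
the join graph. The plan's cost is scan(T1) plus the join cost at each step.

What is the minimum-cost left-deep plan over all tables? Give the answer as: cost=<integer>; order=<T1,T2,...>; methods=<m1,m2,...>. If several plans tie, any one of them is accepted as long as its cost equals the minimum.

Selinger DP (subsets sized 1..n):
  {D}: scan cost=40, card=40
  {C}: scan cost=40, card=40
  {A}: scan cost=80, card=80
  {B}: scan cost=300, card=300
  {CD}: card=320; try (D,hash)→560, (C,hash)→560, (D,merge)→600, (D,nl_idx)→600, (C,merge)→600, (C,nl_idx)→600 …(+2); best=560 via (D,hash)
  {AD}: card=800; try (D,hash)→640, (A,merge)→960, (D,merge)→1000, (A,nl_idx)→1120, (A,hash)→1200, (D,nl_idx)→1360 …(+2); best=640 via (D,hash)
  {BC}: card=1500; try (C,hash)→1080, (B,nl_idx)→1900, (B,merge)→3320, (C,merge)→3580, (C,nl_idx)→3600, (B,hash)→5480 …(+2); best=1080 via (C,hash)
  {ACD}: card=6400; try (C,hash)→1920, (A,hash)→2000, (A,merge)→4400, (A,nl_idx)→9200, (C,merge)→9720, (C,nl_idx)→11840 …(+2); best=1920 via (C,hash)
  {BCD}: card=12000; try (D,hash)→3060, (B,hash)→6280, (B,merge)→6760, (B,nl_idx)→15440, (D,merge)→19360, (D,nl_idx)→22080 …(+2); best=3060 via (D,hash)
  {ABCD}: card=240000; try (B,hash)→13720, (A,hash)→16180, (B,merge)→94520, (A,merge)→183700, (B,nl_idx)→299520, (A,nl_idx)→327060 …(+2); best=13720 via (B,hash)

cost=13720; order=A,D,C,B; methods=hash,hash,hash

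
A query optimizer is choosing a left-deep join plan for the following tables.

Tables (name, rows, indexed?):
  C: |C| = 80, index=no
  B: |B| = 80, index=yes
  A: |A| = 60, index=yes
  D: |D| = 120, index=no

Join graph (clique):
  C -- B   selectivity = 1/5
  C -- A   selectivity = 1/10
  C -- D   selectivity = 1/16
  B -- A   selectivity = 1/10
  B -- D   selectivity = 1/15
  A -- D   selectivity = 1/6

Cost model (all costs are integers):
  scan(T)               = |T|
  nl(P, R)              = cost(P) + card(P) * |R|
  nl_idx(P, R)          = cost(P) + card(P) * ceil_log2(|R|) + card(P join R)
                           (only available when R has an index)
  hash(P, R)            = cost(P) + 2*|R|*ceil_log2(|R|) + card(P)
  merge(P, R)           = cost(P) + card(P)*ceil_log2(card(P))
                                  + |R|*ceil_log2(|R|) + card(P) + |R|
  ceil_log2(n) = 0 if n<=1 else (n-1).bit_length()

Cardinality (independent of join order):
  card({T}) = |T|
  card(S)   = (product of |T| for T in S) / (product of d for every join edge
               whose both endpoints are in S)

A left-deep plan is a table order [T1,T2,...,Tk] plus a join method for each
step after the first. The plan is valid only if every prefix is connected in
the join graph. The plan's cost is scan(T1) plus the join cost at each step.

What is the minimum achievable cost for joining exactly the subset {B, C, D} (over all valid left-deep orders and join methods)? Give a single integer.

3080

Selinger DP over subsets of {B,C,D}:
  {C}: scan cost=80, card=80
  {B}: scan cost=80, card=80
  {D}: scan cost=120, card=120
  {BC}: card=1280; try (C,hash)→1280, (B,hash)→1280, (C,merge)→1360, (B,merge)→1360, (B,nl_idx)→1920, (C,nl)→6480 …(+1); best=1280 via (C,hash)
  {CD}: card=600; try (C,hash)→1360, (D,merge)→1680, (C,merge)→1720, (D,hash)→1840, (D,nl)→9680, (C,nl)→9720; best=1360 via (C,hash)
  {BD}: card=640; try (B,hash)→1360, (B,nl_idx)→1600, (D,merge)→1680, (B,merge)→1720, (D,hash)→1840, (D,nl)→9680 …(+1); best=1360 via (B,hash)
  {BCD}: card=640; try (B,hash)→3080, (C,hash)→3120, (D,hash)→4240, (B,nl_idx)→6200, (B,merge)→8600, (C,merge)→9040 …(+4); best=3080 via (B,hash)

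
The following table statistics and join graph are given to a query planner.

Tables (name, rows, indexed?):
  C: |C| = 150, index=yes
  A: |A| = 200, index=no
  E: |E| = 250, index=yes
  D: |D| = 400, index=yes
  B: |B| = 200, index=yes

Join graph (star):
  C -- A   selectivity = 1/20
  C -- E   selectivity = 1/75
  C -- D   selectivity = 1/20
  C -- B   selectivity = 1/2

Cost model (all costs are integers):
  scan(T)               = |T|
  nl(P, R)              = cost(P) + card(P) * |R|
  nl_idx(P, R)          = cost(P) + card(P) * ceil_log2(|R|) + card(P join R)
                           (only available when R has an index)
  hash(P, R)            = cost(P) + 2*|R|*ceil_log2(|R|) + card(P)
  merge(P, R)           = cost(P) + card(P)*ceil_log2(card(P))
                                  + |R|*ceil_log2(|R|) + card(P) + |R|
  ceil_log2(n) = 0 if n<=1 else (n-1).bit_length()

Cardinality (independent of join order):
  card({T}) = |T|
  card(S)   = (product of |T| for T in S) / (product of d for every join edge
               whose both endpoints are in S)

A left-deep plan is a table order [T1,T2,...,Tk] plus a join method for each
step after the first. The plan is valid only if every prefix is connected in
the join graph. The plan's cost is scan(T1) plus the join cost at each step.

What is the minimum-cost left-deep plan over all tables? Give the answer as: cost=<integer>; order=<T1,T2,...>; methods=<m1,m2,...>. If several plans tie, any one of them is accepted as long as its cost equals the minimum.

cost=120950; order=C,E,A,D,B; methods=nl_idx,hash,hash,hash

Selinger DP (subsets sized 1..n):
  {C}: scan cost=150, card=150
  {A}: scan cost=200, card=200
  {E}: scan cost=250, card=250
  {D}: scan cost=400, card=400
  {B}: scan cost=200, card=200
  {AC}: card=1500; try (C,hash)→2800, (C,nl_idx)→3300, (A,merge)→3300, (C,merge)→3350, (A,hash)→3500, (A,nl)→30150 …(+1); best=2800 via (C,hash)
  {CE}: card=500; try (E,nl_idx)→1850, (C,nl_idx)→2750, (C,hash)→2900, (E,merge)→3750, (C,merge)→3850, (E,hash)→4300 …(+2); best=1850 via (E,nl_idx)
  {CD}: card=3000; try (C,hash)→3200, (D,nl_idx)→4500, (D,merge)→5500, (C,merge)→5750, (C,nl_idx)→6600, (D,hash)→7500 …(+2); best=3200 via (C,hash)
  {BC}: card=15000; try (C,hash)→2800, (B,merge)→3300, (C,merge)→3350, (B,hash)→3500, (B,nl_idx)→16350, (C,nl_idx)→16800 …(+2); best=2800 via (C,hash)
  {ACE}: card=5000; try (A,hash)→5550, (E,hash)→8300, (A,merge)→8650, (E,nl_idx)→19800, (E,merge)→23050, (A,nl)→101850 …(+1); best=5550 via (A,hash)
  {ACD}: card=30000; try (A,hash)→9400, (D,hash)→11500, (D,merge)→24800, (A,merge)→44000, (D,nl_idx)→46300, (D,nl)→602800 …(+1); best=9400 via (A,hash)
  {ABC}: card=150000; try (B,hash)→7500, (A,hash)→21000, (B,merge)→22600, (B,nl_idx)→164800, (A,merge)→229600, (B,nl)→302800 …(+1); best=7500 via (B,hash)
  {CDE}: card=10000; try (D,hash)→9550, (E,hash)→10200, (D,merge)→10850, (D,nl_idx)→16350, (E,nl_idx)→37200, (E,merge)→44450 …(+2); best=9550 via (D,hash)
  {BCE}: card=50000; try (B,hash)→5550, (B,merge)→8650, (E,hash)→21800, (B,nl_idx)→55850, (B,nl)→101850, (E,nl_idx)→172800 …(+2); best=5550 via (B,hash)
  {BCD}: card=300000; try (B,hash)→9400, (D,hash)→25000, (B,merge)→44000, (D,merge)→231800, (B,nl_idx)→327200, (D,nl_idx)→437800 …(+2); best=9400 via (B,hash)
  {ACDE}: card=100000; try (D,hash)→17750, (A,hash)→22750, (E,hash)→43400, (D,merge)→79550, (D,nl_idx)→150550, (A,merge)→161350 …(+5); best=17750 via (D,hash)
  {ABCE}: card=500000; try (B,hash)→13750, (A,hash)→58750, (B,merge)→77350, (E,hash)→161500, (B,nl_idx)→545550, (A,merge)→857350 …(+5); best=13750 via (B,hash)
  {ABCD}: card=3000000; try (B,hash)→42600, (D,hash)→164700, (A,hash)→312600, (B,merge)→491200, (D,merge)→2861500, (B,nl_idx)→3249400 …(+5); best=42600 via (B,hash)
  {BCDE}: card=1000000; try (B,hash)→22750, (D,hash)→62750, (B,merge)→161350, (E,hash)→313400, (D,merge)→859550, (B,nl_idx)→1089550 …(+6); best=22750 via (B,hash)
  {ABCDE}: card=10000000; try (B,hash)→120950, (D,hash)→520950, (A,hash)→1025950, (B,merge)→1819550, (E,hash)→3046600, (D,merge)→10017750 …(+9); best=120950 via (B,hash)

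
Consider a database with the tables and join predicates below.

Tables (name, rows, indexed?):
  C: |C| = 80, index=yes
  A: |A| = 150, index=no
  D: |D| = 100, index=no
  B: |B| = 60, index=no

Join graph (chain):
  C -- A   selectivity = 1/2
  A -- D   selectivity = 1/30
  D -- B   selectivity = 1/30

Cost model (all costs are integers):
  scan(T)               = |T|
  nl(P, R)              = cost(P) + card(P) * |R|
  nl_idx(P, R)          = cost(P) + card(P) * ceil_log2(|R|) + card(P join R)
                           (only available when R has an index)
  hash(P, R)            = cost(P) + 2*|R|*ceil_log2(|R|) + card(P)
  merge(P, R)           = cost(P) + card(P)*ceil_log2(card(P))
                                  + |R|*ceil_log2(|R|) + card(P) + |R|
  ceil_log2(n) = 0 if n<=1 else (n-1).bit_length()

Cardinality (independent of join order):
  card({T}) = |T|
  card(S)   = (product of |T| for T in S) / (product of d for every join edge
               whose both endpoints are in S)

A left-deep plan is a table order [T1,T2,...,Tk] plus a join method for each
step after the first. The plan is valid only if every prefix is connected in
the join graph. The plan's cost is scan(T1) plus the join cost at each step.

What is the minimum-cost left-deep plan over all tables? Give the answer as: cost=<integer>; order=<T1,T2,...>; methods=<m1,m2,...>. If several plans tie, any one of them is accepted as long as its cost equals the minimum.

Selinger DP (subsets sized 1..n):
  {C}: scan cost=80, card=80
  {A}: scan cost=150, card=150
  {D}: scan cost=100, card=100
  {B}: scan cost=60, card=60
  {AC}: card=6000; try (C,hash)→1420, (A,merge)→2070, (C,merge)→2140, (A,hash)→2560, (C,nl_idx)→7200, (A,nl)→12080 …(+1); best=1420 via (C,hash)
  {AD}: card=500; try (D,hash)→1700, (A,merge)→2250, (D,merge)→2300, (A,hash)→2600, (A,nl)→15100, (D,nl)→15150; best=1700 via (D,hash)
  {BD}: card=200; try (B,hash)→920, (D,merge)→1280, (B,merge)→1320, (D,hash)→1520, (D,nl)→6060, (B,nl)→6100; best=920 via (B,hash)
  {ACD}: card=20000; try (C,hash)→3320, (C,merge)→7340, (D,hash)→8820, (C,nl_idx)→25200, (C,nl)→41700, (D,merge)→86220 …(+1); best=3320 via (C,hash)
  {ABD}: card=1000; try (B,hash)→2920, (A,hash)→3520, (A,merge)→4070, (B,merge)→7120, (A,nl)→30920, (B,nl)→31700; best=2920 via (B,hash)
  {ABCD}: card=40000; try (C,hash)→5040, (C,merge)→14560, (B,hash)→24040, (C,nl_idx)→49920, (C,nl)→82920, (B,merge)→323740 …(+1); best=5040 via (C,hash)

cost=5040; order=A,D,B,C; methods=hash,hash,hash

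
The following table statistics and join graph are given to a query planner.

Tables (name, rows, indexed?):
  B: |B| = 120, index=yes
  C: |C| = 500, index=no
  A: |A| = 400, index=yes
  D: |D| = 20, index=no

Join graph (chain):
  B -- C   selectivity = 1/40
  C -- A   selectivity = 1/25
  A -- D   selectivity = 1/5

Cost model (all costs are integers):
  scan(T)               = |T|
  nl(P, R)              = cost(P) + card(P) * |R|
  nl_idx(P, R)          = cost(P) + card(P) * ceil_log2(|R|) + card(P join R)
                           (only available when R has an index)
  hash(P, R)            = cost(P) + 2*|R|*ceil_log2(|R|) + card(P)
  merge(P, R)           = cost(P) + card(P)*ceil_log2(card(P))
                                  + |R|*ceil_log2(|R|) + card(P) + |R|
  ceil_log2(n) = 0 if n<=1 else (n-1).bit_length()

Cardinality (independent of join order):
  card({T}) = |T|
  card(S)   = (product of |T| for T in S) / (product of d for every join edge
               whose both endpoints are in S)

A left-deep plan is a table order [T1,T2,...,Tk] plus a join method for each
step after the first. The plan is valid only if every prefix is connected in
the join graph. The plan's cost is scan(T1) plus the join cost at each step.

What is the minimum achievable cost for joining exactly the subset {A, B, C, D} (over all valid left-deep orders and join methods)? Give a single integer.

35580

Selinger DP over subsets of {A,B,C,D}:
  {B}: scan cost=120, card=120
  {C}: scan cost=500, card=500
  {A}: scan cost=400, card=400
  {D}: scan cost=20, card=20
  {BC}: card=1500; try (B,hash)→2680, (B,nl_idx)→5500, (C,merge)→6080, (B,merge)→6460, (C,hash)→9240, (C,nl)→60120 …(+1); best=2680 via (B,hash)
  {AC}: card=8000; try (A,hash)→8200, (C,merge)→9400, (A,merge)→9500, (C,hash)→9800, (A,nl_idx)→13000, (C,nl)→200400 …(+1); best=8200 via (A,hash)
  {AD}: card=1600; try (D,hash)→1000, (A,nl_idx)→1800, (A,merge)→4140, (D,merge)→4520, (A,hash)→7240, (A,nl)→8020 …(+1); best=1000 via (D,hash)
  {ABC}: card=24000; try (A,hash)→11380, (B,hash)→17880, (A,merge)→24680, (A,nl_idx)→40180, (B,nl_idx)→88200, (B,merge)→121160 …(+2); best=11380 via (A,hash)
  {ACD}: card=32000; try (C,hash)→11600, (D,hash)→16400, (C,merge)→25200, (D,merge)→120320, (D,nl)→168200, (C,nl)→801000; best=11600 via (C,hash)
  {ABCD}: card=96000; try (D,hash)→35580, (B,hash)→45280, (B,nl_idx)→331600, (D,merge)→395500, (D,nl)→491380, (B,merge)→524560 …(+1); best=35580 via (D,hash)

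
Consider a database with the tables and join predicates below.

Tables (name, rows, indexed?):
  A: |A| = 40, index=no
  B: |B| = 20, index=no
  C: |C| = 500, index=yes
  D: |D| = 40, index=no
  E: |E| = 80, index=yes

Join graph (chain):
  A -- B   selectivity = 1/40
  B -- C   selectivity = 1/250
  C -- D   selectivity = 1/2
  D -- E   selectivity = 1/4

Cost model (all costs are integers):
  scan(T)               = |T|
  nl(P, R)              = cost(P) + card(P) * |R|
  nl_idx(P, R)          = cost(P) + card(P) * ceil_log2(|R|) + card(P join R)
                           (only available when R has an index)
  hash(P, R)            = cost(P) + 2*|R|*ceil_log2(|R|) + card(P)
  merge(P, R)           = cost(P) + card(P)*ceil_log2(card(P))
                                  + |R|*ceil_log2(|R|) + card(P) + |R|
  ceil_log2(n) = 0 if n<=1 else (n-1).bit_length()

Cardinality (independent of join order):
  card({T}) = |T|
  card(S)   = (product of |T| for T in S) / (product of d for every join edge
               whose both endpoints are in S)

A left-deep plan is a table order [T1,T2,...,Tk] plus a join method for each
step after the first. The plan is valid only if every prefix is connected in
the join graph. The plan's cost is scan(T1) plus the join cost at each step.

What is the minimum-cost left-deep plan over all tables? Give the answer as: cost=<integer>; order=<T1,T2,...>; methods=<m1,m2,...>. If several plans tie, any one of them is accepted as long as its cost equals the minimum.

cost=2940; order=A,B,C,D,E; methods=hash,nl_idx,hash,hash

Selinger DP (subsets sized 1..n):
  {A}: scan cost=40, card=40
  {B}: scan cost=20, card=20
  {C}: scan cost=500, card=500
  {D}: scan cost=40, card=40
  {E}: scan cost=80, card=80
  {AB}: card=20; try (B,hash)→280, (A,merge)→420, (B,merge)→440, (A,hash)→520, (A,nl)→820, (B,nl)→840; best=280 via (B,hash)
  {BC}: card=40; try (C,nl_idx)→240, (B,hash)→1200, (C,merge)→5140, (B,merge)→5620, (C,hash)→9040, (C,nl)→10020 …(+1); best=240 via (C,nl_idx)
  {CD}: card=10000; try (D,hash)→1480, (C,merge)→5320, (D,merge)→5780, (C,hash)→9080, (C,nl_idx)→10400, (C,nl)→20040 …(+1); best=1480 via (D,hash)
  {DE}: card=800; try (D,hash)→640, (E,merge)→960, (D,merge)→1000, (E,nl_idx)→1120, (E,hash)→1200, (E,nl)→3240 …(+1); best=640 via (D,hash)
  {ABC}: card=40; try (C,nl_idx)→500, (A,hash)→760, (A,merge)→800, (A,nl)→1840, (C,merge)→5400, (C,hash)→9300 …(+1); best=500 via (C,nl_idx)
  {BCD}: card=800; try (D,hash)→760, (D,merge)→800, (D,nl)→1840, (B,hash)→11680, (B,merge)→151600, (B,nl)→201480; best=760 via (D,hash)
  {CDE}: card=200000; try (C,hash)→10440, (E,hash)→12600, (C,merge)→14440, (E,merge)→152120, (C,nl_idx)→207840, (E,nl_idx)→271480 …(+2); best=10440 via (C,hash)
  {ABCD}: card=800; try (D,hash)→1020, (D,merge)→1060, (A,hash)→2040, (D,nl)→2100, (A,merge)→9840, (A,nl)→32760; best=1020 via (D,hash)
  {BCDE}: card=16000; try (E,hash)→2680, (E,merge)→10200, (E,nl_idx)→22360, (E,nl)→64760, (B,hash)→210640, (B,merge)→3810560 …(+1); best=2680 via (E,hash)
  {ABCDE}: card=16000; try (E,hash)→2940, (E,merge)→10460, (A,hash)→19160, (E,nl_idx)→22620, (E,nl)→65020, (A,merge)→242960 …(+1); best=2940 via (E,hash)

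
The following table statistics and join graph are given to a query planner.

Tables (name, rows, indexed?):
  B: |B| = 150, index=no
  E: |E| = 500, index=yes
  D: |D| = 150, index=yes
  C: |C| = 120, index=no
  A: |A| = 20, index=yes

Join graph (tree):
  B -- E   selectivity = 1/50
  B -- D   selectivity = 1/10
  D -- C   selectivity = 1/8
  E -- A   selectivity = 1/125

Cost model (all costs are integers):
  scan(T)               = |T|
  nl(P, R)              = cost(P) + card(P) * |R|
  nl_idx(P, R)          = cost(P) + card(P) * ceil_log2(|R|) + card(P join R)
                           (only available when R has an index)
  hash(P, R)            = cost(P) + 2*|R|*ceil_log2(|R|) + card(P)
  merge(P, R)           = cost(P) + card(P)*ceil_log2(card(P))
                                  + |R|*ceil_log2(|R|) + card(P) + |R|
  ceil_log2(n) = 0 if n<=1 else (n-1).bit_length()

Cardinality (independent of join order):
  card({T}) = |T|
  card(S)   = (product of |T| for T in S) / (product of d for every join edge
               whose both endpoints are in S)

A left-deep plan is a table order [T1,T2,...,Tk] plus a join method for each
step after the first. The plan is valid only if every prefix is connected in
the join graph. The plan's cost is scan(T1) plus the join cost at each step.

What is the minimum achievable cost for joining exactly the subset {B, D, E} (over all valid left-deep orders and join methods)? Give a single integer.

Selinger DP over subsets of {B,D,E}:
  {B}: scan cost=150, card=150
  {E}: scan cost=500, card=500
  {D}: scan cost=150, card=150
  {BE}: card=1500; try (E,nl_idx)→3000, (B,hash)→3400, (E,merge)→6500, (B,merge)→6850, (E,hash)→9300, (E,nl)→75150 …(+1); best=3000 via (E,nl_idx)
  {BD}: card=2250; try (D,hash)→2700, (B,hash)→2700, (D,merge)→2850, (B,merge)→2850, (D,nl_idx)→3600, (D,nl)→22650 …(+1); best=2700 via (D,hash)
  {BDE}: card=22500; try (D,hash)→6900, (E,hash)→13950, (D,merge)→22350, (E,merge)→36950, (D,nl_idx)→37500, (E,nl_idx)→45450 …(+2); best=6900 via (D,hash)

6900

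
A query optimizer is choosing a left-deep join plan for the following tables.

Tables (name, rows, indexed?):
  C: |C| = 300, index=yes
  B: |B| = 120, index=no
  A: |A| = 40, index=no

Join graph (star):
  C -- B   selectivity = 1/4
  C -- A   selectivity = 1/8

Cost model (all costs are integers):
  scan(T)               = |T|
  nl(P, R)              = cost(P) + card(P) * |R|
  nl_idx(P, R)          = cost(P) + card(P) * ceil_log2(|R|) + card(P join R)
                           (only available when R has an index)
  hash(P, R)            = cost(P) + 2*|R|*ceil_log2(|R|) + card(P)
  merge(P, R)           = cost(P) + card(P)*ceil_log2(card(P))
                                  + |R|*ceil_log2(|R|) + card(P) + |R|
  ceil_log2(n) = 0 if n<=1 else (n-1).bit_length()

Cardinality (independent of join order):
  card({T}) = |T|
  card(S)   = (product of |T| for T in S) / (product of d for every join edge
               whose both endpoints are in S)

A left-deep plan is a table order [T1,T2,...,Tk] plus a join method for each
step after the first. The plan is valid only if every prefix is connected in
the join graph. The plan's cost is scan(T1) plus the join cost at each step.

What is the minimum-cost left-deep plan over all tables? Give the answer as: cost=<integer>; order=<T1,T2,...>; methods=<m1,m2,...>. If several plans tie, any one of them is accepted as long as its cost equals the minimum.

Selinger DP (subsets sized 1..n):
  {C}: scan cost=300, card=300
  {B}: scan cost=120, card=120
  {A}: scan cost=40, card=40
  {BC}: card=9000; try (B,hash)→2280, (C,merge)→4080, (B,merge)→4260, (C,hash)→5640, (C,nl_idx)→10200, (C,nl)→36120 …(+1); best=2280 via (B,hash)
  {AC}: card=1500; try (A,hash)→1080, (C,nl_idx)→1900, (C,merge)→3320, (A,merge)→3580, (C,hash)→5480, (C,nl)→12040 …(+1); best=1080 via (A,hash)
  {ABC}: card=45000; try (B,hash)→4260, (A,hash)→11760, (B,merge)→20040, (A,merge)→137560, (B,nl)→181080, (A,nl)→362280; best=4260 via (B,hash)

cost=4260; order=C,A,B; methods=hash,hash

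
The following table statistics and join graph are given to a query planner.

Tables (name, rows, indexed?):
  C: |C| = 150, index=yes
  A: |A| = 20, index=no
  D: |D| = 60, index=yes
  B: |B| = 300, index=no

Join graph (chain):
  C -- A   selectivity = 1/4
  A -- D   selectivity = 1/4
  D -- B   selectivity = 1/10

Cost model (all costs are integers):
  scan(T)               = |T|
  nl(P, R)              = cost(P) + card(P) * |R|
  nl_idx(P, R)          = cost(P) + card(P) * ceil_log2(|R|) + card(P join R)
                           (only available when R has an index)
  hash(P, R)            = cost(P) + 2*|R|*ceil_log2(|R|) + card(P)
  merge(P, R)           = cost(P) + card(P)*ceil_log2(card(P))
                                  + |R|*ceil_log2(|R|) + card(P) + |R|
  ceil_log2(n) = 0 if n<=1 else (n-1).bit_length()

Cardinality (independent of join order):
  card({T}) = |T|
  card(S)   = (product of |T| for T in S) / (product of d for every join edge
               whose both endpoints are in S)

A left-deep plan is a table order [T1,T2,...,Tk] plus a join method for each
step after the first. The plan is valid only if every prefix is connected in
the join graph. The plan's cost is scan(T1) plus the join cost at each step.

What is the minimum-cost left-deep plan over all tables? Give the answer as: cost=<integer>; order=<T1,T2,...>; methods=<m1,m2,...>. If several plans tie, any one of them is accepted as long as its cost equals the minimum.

cost=14720; order=B,D,A,C; methods=hash,hash,hash

Selinger DP (subsets sized 1..n):
  {C}: scan cost=150, card=150
  {A}: scan cost=20, card=20
  {D}: scan cost=60, card=60
  {B}: scan cost=300, card=300
  {AC}: card=750; try (A,hash)→500, (C,nl_idx)→930, (C,merge)→1490, (A,merge)→1620, (C,hash)→2440, (C,nl)→3020 …(+1); best=500 via (A,hash)
  {AD}: card=300; try (A,hash)→320, (D,nl_idx)→440, (D,merge)→560, (A,merge)→600, (D,hash)→760, (D,nl)→1220 …(+1); best=320 via (A,hash)
  {BD}: card=1800; try (D,hash)→1320, (B,merge)→3480, (D,merge)→3720, (D,nl_idx)→3900, (B,hash)→5520, (B,nl)→18060 …(+1); best=1320 via (D,hash)
  {ACD}: card=11250; try (D,hash)→1970, (C,hash)→3020, (C,merge)→4670, (D,merge)→9170, (C,nl_idx)→13970, (D,nl_idx)→16250 …(+2); best=1970 via (D,hash)
  {ABD}: card=9000; try (A,hash)→3320, (B,hash)→6020, (B,merge)→6320, (A,merge)→23040, (A,nl)→37320, (B,nl)→90320; best=3320 via (A,hash)
  {ABCD}: card=337500; try (C,hash)→14720, (B,hash)→18620, (C,merge)→139670, (B,merge)→173720, (C,nl_idx)→412820, (C,nl)→1353320 …(+1); best=14720 via (C,hash)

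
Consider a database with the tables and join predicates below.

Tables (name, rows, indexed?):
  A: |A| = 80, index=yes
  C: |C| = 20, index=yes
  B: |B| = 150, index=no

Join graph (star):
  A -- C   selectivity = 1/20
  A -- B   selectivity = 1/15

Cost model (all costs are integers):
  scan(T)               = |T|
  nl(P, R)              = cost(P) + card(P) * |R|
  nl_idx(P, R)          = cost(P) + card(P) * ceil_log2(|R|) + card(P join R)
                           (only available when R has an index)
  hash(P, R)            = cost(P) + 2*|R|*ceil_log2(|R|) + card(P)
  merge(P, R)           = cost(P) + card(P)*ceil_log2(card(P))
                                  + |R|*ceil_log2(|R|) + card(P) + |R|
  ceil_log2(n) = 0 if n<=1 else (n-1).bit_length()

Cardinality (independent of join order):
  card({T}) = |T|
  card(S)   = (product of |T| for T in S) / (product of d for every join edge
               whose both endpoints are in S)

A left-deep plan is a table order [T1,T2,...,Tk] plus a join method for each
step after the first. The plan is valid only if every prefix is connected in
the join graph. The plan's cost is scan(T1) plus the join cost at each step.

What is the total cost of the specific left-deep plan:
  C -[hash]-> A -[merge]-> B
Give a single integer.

step 1: scan C: cost=20, card=20
step 2: join A via hash
    card(P join A) = 20*80/(20) = 80
    cost = 20 + 2*80*7 + 20 = 1160
step 3: join B via merge
    card(P join B) = 80*150/(15) = 800
    cost = 1160 + 80*7 + 150*8 + 80 + 150 = 3150

3150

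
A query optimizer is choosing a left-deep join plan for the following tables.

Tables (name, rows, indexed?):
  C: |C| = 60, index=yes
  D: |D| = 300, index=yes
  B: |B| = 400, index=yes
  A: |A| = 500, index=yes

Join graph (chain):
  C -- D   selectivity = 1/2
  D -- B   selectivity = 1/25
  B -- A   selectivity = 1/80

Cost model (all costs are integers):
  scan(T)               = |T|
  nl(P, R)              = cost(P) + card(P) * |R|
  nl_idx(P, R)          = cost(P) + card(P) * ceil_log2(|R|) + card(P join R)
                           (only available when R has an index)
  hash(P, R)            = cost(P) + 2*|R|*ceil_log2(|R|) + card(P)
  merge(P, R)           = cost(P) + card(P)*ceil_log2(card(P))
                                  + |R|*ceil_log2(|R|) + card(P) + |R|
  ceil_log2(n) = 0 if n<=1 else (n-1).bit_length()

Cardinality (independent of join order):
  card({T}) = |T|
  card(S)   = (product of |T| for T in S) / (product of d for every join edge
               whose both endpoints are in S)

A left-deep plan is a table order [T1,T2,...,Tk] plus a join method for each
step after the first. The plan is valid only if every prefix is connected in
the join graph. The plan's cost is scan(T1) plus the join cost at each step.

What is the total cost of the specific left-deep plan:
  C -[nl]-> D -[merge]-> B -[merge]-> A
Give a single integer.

2898060

step 1: scan C: cost=60, card=60
step 2: join D via nl
    card(P join D) = 60*300/(2) = 9000
    cost = 60 + 60*300 = 18060
step 3: join B via merge
    card(P join B) = 9000*400/(25) = 144000
    cost = 18060 + 9000*14 + 400*9 + 9000 + 400 = 157060
step 4: join A via merge
    card(P join A) = 144000*500/(80) = 900000
    cost = 157060 + 144000*18 + 500*9 + 144000 + 500 = 2898060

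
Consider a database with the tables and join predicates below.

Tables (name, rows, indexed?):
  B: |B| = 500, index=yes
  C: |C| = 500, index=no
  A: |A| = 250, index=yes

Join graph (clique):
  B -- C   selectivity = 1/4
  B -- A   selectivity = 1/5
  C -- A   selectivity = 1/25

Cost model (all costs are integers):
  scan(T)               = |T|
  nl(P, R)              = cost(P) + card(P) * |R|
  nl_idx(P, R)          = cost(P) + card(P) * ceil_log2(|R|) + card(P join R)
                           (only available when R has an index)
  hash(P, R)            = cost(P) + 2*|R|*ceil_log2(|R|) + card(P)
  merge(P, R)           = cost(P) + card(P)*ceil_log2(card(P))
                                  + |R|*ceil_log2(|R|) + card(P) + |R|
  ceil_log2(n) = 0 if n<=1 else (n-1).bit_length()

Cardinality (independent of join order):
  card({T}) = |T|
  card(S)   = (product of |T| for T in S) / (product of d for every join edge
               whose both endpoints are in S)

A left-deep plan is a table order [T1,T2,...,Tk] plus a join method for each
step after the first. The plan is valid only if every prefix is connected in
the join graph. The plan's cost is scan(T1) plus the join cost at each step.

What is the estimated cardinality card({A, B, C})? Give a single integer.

125000

Tables in S: A(250), B(500), C(500)
Edges inside S: B-C(d=4), B-A(d=5), C-A(d=25)
numerator = 250 * 500 * 500 = 62500000
denominator = 4 * 5 * 25 = 500
card(S) = 62500000 / 500 = 125000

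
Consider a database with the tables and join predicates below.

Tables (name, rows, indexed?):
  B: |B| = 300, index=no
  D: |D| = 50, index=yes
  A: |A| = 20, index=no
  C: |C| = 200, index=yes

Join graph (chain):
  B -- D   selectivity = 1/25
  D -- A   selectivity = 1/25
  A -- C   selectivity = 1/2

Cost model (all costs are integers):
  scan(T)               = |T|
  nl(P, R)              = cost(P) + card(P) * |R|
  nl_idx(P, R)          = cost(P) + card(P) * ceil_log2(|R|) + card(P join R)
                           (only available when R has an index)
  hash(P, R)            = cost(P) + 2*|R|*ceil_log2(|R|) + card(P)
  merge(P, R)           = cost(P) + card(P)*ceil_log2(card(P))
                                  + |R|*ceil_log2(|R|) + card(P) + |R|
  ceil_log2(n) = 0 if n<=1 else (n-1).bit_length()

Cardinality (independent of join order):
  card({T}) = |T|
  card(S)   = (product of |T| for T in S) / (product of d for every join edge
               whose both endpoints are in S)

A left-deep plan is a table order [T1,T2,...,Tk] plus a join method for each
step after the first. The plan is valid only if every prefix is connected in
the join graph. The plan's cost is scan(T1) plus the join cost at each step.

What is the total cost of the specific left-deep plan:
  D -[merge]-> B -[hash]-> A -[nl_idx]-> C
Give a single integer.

56040

step 1: scan D: cost=50, card=50
step 2: join B via merge
    card(P join B) = 50*300/(25) = 600
    cost = 50 + 50*6 + 300*9 + 50 + 300 = 3400
step 3: join A via hash
    card(P join A) = 600*20/(25) = 480
    cost = 3400 + 2*20*5 + 600 = 4200
step 4: join C via nl_idx
    card(P join C) = 480*200/(2) = 48000
    cost = 4200 + 480*8 + 48000 = 56040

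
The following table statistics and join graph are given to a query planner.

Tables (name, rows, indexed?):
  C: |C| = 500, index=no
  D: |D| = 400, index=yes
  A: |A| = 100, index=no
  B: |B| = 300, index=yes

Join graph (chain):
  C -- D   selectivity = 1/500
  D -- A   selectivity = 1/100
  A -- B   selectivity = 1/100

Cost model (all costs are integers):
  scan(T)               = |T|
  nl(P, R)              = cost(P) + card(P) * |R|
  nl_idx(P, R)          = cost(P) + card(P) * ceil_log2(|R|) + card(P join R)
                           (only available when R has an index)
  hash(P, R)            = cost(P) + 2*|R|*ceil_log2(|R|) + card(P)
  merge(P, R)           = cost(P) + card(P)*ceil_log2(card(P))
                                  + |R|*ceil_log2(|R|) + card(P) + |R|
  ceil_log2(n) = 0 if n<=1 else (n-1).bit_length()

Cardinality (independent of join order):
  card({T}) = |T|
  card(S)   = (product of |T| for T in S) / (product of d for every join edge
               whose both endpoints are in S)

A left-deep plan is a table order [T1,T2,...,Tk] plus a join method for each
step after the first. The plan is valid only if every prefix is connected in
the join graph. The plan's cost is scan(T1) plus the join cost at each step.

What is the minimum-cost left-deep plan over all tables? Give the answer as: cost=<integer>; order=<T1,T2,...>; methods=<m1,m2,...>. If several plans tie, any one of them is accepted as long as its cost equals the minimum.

cost=12000; order=C,D,A,B; methods=nl_idx,hash,nl_idx

Selinger DP (subsets sized 1..n):
  {C}: scan cost=500, card=500
  {D}: scan cost=400, card=400
  {A}: scan cost=100, card=100
  {B}: scan cost=300, card=300
  {CD}: card=400; try (D,nl_idx)→5400, (D,hash)→8200, (C,merge)→9400, (D,merge)→9500, (C,hash)→9800, (C,nl)→200400 …(+1); best=5400 via (D,nl_idx)
  {AD}: card=400; try (D,nl_idx)→1400, (A,hash)→2200, (D,merge)→4900, (A,merge)→5200, (D,hash)→7400, (D,nl)→40100 …(+1); best=1400 via (D,nl_idx)
  {AB}: card=300; try (B,nl_idx)→1300, (A,hash)→2000, (B,merge)→3900, (A,merge)→4100, (B,hash)→5600, (B,nl)→30100 …(+1); best=1300 via (B,nl_idx)
  {ACD}: card=400; try (A,hash)→7200, (A,merge)→10200, (C,merge)→10400, (C,hash)→10800, (A,nl)→45400, (C,nl)→201400; best=7200 via (A,hash)
  {ABD}: card=1200; try (D,nl_idx)→5200, (B,nl_idx)→6200, (B,hash)→7200, (D,merge)→8300, (B,merge)→8400, (D,hash)→8800 …(+2); best=5200 via (D,nl_idx)
  {ABCD}: card=1200; try (B,nl_idx)→12000, (B,hash)→13000, (B,merge)→14200, (C,hash)→15400, (C,merge)→24600, (B,nl)→127200 …(+1); best=12000 via (B,nl_idx)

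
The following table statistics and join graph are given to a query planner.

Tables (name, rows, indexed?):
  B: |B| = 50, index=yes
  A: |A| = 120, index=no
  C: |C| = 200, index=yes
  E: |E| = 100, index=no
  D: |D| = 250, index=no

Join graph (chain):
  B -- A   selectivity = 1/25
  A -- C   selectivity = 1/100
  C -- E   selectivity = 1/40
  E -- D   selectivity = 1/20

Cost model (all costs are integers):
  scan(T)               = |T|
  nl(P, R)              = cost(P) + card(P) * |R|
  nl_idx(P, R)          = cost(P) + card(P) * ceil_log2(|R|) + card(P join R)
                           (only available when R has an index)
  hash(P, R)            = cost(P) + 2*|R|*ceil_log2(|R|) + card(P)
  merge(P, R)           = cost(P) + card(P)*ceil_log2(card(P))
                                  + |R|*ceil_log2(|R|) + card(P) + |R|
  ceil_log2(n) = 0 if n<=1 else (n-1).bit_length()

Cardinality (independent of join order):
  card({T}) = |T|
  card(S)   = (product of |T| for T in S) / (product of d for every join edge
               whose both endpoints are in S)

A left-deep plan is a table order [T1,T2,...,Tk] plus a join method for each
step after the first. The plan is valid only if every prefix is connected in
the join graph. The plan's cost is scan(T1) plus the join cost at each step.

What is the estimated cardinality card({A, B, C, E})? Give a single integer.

1200

Tables in S: A(120), B(50), C(200), E(100)
Edges inside S: B-A(d=25), A-C(d=100), C-E(d=40)
numerator = 120 * 50 * 200 * 100 = 120000000
denominator = 25 * 100 * 40 = 100000
card(S) = 120000000 / 100000 = 1200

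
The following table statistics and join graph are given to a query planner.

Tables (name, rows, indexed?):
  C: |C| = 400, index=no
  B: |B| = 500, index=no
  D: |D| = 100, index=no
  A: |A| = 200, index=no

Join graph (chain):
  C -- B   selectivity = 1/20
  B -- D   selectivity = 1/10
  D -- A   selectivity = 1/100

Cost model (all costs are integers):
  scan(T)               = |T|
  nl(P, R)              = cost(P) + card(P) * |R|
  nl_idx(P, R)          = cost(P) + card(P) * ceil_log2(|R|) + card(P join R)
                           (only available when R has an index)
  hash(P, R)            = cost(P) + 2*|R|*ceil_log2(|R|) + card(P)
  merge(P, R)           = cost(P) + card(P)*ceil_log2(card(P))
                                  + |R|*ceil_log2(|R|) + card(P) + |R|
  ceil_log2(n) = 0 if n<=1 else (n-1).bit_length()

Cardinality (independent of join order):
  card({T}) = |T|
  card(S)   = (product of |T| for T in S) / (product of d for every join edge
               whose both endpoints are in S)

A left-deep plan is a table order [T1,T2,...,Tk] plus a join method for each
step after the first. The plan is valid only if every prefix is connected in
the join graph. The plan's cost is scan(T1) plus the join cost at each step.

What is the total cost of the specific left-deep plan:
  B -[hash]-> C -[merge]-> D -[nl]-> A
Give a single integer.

step 1: scan B: cost=500, card=500
step 2: join C via hash
    card(P join C) = 500*400/(20) = 10000
    cost = 500 + 2*400*9 + 500 = 8200
step 3: join D via merge
    card(P join D) = 10000*100/(10) = 100000
    cost = 8200 + 10000*14 + 100*7 + 10000 + 100 = 159000
step 4: join A via nl
    card(P join A) = 100000*200/(100) = 200000
    cost = 159000 + 100000*200 = 20159000

20159000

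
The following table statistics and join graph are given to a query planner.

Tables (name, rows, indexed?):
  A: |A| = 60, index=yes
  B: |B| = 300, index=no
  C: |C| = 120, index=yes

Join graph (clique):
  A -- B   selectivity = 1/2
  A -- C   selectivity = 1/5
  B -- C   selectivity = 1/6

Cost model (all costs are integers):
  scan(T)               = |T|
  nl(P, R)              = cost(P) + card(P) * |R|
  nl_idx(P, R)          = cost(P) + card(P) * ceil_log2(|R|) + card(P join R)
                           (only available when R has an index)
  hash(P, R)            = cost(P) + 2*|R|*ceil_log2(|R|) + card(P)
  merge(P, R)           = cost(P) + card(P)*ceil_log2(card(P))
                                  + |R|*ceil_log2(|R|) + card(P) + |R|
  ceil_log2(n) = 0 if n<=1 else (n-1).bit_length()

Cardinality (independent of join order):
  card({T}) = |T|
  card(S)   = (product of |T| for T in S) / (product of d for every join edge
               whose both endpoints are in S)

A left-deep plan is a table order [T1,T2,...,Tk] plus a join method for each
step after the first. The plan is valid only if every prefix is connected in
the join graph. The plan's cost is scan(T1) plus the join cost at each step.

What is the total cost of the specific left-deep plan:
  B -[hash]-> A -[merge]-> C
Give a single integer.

137280

step 1: scan B: cost=300, card=300
step 2: join A via hash
    card(P join A) = 300*60/(2) = 9000
    cost = 300 + 2*60*6 + 300 = 1320
step 3: join C via merge
    card(P join C) = 9000*120/(5*6) = 36000
    cost = 1320 + 9000*14 + 120*7 + 9000 + 120 = 137280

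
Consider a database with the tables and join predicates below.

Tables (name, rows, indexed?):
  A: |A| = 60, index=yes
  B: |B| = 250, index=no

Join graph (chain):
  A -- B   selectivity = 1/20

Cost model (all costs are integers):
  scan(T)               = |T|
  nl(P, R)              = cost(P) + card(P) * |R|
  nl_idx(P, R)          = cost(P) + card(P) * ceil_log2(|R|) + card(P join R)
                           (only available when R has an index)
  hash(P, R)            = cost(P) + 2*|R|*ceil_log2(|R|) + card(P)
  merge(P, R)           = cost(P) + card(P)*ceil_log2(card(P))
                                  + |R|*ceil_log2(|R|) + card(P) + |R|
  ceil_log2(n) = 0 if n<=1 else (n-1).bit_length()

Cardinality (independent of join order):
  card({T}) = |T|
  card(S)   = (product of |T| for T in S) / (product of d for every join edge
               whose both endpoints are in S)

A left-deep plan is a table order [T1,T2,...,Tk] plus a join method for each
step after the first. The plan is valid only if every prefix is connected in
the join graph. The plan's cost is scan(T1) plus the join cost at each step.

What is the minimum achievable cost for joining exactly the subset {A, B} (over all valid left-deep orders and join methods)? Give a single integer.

1220

Selinger DP over subsets of {A,B}:
  {A}: scan cost=60, card=60
  {B}: scan cost=250, card=250
  {AB}: card=750; try (A,hash)→1220, (A,nl_idx)→2500, (B,merge)→2730, (A,merge)→2920, (B,hash)→4120, (B,nl)→15060 …(+1); best=1220 via (A,hash)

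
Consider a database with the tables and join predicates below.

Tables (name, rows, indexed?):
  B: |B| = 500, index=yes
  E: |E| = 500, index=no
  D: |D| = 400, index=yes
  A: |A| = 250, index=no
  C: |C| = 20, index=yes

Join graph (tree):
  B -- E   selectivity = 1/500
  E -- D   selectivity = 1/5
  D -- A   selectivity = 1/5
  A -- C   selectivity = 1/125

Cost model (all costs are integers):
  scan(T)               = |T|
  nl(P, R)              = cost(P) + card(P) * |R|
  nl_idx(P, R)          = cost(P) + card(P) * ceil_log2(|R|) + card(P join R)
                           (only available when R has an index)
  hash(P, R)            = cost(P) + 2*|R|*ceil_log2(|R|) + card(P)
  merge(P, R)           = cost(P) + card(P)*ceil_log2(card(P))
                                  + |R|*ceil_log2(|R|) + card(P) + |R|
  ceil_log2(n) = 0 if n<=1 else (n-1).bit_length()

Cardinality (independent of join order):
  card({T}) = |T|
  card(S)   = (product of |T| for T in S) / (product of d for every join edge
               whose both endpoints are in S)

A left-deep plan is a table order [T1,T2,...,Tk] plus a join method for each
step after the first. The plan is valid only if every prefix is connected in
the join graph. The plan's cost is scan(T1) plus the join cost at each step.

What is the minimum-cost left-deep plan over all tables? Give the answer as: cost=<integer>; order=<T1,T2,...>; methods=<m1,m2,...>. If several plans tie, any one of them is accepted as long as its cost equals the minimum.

cost=345460; order=A,C,D,E,B; methods=hash,nl_idx,hash,hash

Selinger DP (subsets sized 1..n):
  {B}: scan cost=500, card=500
  {E}: scan cost=500, card=500
  {D}: scan cost=400, card=400
  {A}: scan cost=250, card=250
  {C}: scan cost=20, card=20
  {BE}: card=500; try (B,nl_idx)→5500, (E,hash)→10000, (B,hash)→10000, (E,merge)→10500, (B,merge)→10500, (E,nl)→250500 …(+1); best=5500 via (B,nl_idx)
  {DE}: card=40000; try (D,hash)→8200, (E,merge)→9400, (D,merge)→9500, (E,hash)→9800, (D,nl_idx)→45000, (E,nl)→200400 …(+1); best=8200 via (D,hash)
  {AD}: card=20000; try (A,hash)→4800, (D,merge)→6500, (A,merge)→6650, (D,hash)→7700, (D,nl_idx)→22500, (D,nl)→100250 …(+1); best=4800 via (A,hash)
  {AC}: card=40; try (C,hash)→700, (C,nl_idx)→1540, (A,merge)→2390, (C,merge)→2620, (A,hash)→4040, (A,nl)→5020 …(+1); best=700 via (C,hash)
  {BDE}: card=40000; try (D,hash)→13200, (D,merge)→14500, (D,nl_idx)→50000, (B,hash)→57200, (D,nl)→205500, (B,nl_idx)→408200 …(+2); best=13200 via (D,hash)
  {ADE}: card=2000000; try (E,hash)→33800, (A,hash)→52200, (E,merge)→329800, (A,merge)→690450, (E,nl)→10004800, (A,nl)→10008200; best=33800 via (E,hash)
  {ACD}: card=3200; try (D,nl_idx)→4260, (D,merge)→4980, (D,hash)→7940, (D,nl)→16700, (C,hash)→25000, (C,nl_idx)→108000 …(+2); best=4260 via (D,nl_idx)
  {ABDE}: card=2000000; try (A,hash)→57200, (A,merge)→695450, (B,hash)→2042800, (A,nl)→10013200, (B,nl_idx)→20033800, (B,merge)→44038800 …(+1); best=57200 via (A,hash)
  {ACDE}: card=320000; try (E,hash)→16460, (E,merge)→50860, (E,nl)→1604260, (C,hash)→2034000, (C,nl_idx)→10353800, (C,nl)→40033800 …(+1); best=16460 via (E,hash)
  {ABCDE}: card=320000; try (B,hash)→345460, (C,hash)→2057400, (B,nl_idx)→3216460, (B,merge)→6421460, (C,nl_idx)→10377200, (C,nl)→40057200 …(+2); best=345460 via (B,hash)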